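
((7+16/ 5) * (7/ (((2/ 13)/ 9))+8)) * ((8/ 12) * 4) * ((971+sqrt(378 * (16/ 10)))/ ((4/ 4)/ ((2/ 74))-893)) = -2756669/ 214-17034 * sqrt(105)/ 535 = -13207.89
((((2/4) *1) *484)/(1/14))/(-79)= -42.89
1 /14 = 0.07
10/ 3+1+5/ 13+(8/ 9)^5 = 4047656/ 767637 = 5.27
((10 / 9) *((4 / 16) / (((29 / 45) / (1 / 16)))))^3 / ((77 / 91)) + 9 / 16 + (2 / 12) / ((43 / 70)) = 945604512757 / 1134034649088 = 0.83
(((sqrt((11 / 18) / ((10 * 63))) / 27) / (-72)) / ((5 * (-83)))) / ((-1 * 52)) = -sqrt(385) / 26429457600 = -0.00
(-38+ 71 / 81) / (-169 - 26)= 3007 / 15795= 0.19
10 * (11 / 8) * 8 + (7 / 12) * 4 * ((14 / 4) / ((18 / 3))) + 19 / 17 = 68837 / 612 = 112.48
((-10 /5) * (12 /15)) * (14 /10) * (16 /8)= -112 /25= -4.48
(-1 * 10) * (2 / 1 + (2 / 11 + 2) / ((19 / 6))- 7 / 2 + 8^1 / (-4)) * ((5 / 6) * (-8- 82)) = -440625 / 209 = -2108.25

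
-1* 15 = -15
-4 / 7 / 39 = -4 / 273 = -0.01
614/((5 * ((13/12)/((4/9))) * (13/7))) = 68768/2535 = 27.13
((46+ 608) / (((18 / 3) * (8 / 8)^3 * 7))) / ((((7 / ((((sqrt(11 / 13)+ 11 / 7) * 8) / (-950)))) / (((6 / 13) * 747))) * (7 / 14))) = -42991344 / 2118025 - 3908304 * sqrt(143) / 3933475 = -32.18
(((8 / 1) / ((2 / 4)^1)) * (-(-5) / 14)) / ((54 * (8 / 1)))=5 / 378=0.01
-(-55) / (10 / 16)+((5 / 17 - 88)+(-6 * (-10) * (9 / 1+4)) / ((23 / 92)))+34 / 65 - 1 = 3447398 / 1105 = 3119.82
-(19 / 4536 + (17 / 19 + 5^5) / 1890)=-714509 / 430920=-1.66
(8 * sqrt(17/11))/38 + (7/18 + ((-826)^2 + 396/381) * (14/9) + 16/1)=4 * sqrt(187)/209 + 2426214617/2286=1061336.49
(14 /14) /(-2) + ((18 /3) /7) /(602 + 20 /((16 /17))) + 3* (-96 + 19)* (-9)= 24181285 /11634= 2078.50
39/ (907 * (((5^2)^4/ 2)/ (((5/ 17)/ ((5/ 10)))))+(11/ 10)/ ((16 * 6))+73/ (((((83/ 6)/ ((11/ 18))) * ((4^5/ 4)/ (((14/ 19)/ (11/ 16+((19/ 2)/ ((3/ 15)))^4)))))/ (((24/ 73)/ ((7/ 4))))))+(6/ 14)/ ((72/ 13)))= 2805296740908480/ 21662094581744764509997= 0.00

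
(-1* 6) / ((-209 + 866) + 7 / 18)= -108 / 11833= -0.01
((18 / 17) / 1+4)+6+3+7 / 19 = 4660 / 323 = 14.43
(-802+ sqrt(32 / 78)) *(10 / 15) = -1604 / 3+ 8 *sqrt(39) / 117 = -534.24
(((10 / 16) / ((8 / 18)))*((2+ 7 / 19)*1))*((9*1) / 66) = 6075 / 13376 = 0.45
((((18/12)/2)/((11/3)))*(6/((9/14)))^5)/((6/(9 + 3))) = 8605184/297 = 28973.68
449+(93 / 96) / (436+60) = 229889 / 512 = 449.00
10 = 10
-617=-617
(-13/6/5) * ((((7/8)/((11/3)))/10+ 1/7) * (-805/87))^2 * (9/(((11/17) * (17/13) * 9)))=-94293827329/77370923520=-1.22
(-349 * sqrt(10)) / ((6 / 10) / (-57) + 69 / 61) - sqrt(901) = -2022455 * sqrt(10) / 6494 - sqrt(901) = -1014.86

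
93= 93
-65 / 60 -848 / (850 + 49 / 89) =-629917 / 302796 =-2.08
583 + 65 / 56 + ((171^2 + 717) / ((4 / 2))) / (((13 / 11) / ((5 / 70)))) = 1084345 / 728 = 1489.48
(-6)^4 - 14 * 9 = 1170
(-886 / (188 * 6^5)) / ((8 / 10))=-2215 / 2923776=-0.00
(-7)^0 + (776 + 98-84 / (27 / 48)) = 2177 / 3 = 725.67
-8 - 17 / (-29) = -215 / 29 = -7.41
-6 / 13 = -0.46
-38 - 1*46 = -84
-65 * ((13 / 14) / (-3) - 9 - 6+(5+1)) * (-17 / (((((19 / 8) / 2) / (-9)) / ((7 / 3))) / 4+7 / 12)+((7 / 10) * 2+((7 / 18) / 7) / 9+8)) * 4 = -49524.14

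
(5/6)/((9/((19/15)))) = 0.12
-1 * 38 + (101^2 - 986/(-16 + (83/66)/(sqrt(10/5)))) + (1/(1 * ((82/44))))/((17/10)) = 5401308 * sqrt(2)/2223383 + 15845865457137/1549697951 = 10228.57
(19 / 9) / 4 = 19 / 36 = 0.53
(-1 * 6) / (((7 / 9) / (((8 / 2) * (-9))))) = 1944 / 7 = 277.71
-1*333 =-333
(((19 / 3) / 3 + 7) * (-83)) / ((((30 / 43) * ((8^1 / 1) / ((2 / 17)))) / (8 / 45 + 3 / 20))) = -5.22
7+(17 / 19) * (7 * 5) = 728 / 19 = 38.32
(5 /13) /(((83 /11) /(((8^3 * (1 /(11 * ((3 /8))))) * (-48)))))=-327680 /1079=-303.69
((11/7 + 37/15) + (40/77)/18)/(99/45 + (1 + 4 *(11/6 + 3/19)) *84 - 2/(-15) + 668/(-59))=15797132/2890141485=0.01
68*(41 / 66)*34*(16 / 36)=189584 / 297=638.33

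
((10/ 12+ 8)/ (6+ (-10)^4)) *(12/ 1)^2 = 636/ 5003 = 0.13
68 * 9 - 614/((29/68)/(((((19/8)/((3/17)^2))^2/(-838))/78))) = 909090507995/1228320288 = 740.11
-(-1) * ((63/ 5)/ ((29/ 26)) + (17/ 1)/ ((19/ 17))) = 73027/ 2755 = 26.51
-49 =-49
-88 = -88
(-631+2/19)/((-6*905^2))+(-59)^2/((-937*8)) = -162463556149/349946449800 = -0.46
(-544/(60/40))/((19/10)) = -10880/57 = -190.88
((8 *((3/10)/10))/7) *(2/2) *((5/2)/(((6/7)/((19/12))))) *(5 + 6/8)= 437/480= 0.91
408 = 408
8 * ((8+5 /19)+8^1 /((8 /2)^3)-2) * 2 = 1942 /19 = 102.21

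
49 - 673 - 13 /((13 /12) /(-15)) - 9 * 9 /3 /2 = -915 /2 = -457.50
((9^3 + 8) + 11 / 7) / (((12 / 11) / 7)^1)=28435 / 6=4739.17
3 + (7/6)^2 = 157/36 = 4.36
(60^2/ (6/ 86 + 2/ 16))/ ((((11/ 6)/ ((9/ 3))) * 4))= 5572800/ 737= 7561.47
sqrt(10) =3.16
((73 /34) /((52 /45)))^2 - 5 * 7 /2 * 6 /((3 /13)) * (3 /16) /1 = -255880635 /3125824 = -81.86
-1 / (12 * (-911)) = 1 / 10932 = 0.00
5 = 5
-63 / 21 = -3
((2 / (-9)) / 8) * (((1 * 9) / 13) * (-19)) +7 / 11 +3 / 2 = 1431 / 572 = 2.50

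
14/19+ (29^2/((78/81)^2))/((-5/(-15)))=34955537/12844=2721.55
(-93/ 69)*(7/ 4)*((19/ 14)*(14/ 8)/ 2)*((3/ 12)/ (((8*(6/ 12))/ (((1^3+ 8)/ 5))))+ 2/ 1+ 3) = -1686307/ 117760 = -14.32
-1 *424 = -424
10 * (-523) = -5230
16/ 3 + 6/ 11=194/ 33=5.88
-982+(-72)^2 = 4202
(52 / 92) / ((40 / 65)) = 169 / 184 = 0.92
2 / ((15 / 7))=14 / 15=0.93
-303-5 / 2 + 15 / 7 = -4247 / 14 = -303.36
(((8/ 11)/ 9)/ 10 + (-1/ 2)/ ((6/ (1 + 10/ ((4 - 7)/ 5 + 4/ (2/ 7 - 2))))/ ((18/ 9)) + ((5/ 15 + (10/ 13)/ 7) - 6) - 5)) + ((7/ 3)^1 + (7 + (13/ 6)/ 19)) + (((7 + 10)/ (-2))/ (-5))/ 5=14363526263/ 1460032200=9.84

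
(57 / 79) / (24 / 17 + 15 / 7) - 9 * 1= -97990 / 11139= -8.80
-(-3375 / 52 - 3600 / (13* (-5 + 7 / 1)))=10575 / 52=203.37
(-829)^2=687241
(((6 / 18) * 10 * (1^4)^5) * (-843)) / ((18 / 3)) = -1405 / 3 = -468.33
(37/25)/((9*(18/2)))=37/2025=0.02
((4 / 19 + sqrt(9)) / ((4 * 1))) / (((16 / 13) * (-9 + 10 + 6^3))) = 793 / 263872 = 0.00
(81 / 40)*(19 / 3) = 513 / 40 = 12.82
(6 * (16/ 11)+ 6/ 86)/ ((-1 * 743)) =-0.01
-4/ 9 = -0.44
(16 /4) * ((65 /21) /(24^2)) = 65 /3024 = 0.02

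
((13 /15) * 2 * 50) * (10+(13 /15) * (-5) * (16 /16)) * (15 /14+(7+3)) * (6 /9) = 685100 /189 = 3624.87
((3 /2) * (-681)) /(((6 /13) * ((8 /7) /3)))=-185913 /32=-5809.78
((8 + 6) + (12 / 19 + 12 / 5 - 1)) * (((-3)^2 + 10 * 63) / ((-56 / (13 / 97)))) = -12651561 / 516040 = -24.52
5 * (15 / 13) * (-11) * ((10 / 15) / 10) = -55 / 13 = -4.23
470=470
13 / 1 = 13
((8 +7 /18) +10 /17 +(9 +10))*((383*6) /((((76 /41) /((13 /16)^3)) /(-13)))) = -3839551851863 /15876096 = -241844.84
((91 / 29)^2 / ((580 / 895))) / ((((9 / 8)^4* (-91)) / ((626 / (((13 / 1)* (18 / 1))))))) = -401601536 / 1440146061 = -0.28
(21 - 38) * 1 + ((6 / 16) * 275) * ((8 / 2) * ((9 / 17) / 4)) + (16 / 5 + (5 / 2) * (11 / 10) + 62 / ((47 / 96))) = 5439077 / 31960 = 170.18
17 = 17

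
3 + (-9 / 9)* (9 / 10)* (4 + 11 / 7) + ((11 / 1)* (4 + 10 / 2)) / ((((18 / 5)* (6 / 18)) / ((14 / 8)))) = 39861 / 280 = 142.36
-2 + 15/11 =-7/11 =-0.64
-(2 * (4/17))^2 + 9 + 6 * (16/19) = 75947/5491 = 13.83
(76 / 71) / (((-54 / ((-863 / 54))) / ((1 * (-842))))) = -13806274 / 51759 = -266.74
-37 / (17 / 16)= -592 / 17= -34.82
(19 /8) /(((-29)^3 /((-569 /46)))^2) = 6151459 /10069169177888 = 0.00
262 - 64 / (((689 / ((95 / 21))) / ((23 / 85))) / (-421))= 76219454 / 245973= 309.87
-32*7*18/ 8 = -504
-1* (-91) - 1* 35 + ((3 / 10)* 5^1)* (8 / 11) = 628 / 11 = 57.09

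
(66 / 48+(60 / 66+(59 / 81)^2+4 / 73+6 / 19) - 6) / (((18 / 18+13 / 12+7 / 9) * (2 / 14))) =-15778636307 / 2291204718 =-6.89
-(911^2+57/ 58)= -48135475/ 58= -829921.98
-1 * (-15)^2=-225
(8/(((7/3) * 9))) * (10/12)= 20/63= 0.32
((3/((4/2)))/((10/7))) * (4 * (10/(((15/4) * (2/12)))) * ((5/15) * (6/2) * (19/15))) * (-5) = -2128/5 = -425.60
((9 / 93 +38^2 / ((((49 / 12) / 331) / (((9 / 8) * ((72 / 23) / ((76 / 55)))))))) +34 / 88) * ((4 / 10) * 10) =458591100853 / 384307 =1193293.65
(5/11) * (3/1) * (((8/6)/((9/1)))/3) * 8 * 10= 1600/297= 5.39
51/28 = 1.82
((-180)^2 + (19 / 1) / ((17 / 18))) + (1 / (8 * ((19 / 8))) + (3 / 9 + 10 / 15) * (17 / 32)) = 335100371 / 10336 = 32420.70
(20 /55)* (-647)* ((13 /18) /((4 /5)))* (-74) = 1556035 /99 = 15717.53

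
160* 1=160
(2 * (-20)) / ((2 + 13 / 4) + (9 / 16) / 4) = -512 / 69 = -7.42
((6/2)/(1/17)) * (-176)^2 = 1579776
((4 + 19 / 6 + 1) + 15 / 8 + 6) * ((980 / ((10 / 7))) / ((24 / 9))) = 132055 / 32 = 4126.72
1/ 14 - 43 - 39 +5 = -1077/ 14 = -76.93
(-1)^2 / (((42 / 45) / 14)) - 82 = -67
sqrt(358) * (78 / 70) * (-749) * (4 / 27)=-5564 * sqrt(358) / 45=-2339.46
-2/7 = -0.29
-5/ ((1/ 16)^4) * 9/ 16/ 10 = -18432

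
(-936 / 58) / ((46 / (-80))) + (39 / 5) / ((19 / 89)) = 4093557 / 63365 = 64.60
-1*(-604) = 604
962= 962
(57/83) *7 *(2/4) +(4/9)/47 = 169441/70218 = 2.41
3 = 3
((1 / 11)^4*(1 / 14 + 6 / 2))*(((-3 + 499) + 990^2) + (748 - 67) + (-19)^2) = 3015031 / 14641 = 205.93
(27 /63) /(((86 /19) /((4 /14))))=57 /2107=0.03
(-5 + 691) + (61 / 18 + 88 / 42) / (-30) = 2592389 / 3780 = 685.82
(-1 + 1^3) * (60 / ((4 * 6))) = 0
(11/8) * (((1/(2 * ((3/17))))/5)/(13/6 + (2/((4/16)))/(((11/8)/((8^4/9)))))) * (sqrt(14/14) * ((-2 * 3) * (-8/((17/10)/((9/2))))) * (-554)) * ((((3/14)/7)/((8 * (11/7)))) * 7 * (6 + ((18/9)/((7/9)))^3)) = -2920960845/359955862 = -8.11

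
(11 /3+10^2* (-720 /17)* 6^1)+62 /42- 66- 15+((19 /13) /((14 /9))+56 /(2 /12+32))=-15218128851 /597142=-25484.94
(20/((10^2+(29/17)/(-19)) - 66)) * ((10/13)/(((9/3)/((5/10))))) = 32300/427167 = 0.08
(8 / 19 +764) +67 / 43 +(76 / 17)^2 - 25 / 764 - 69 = 129327714935 / 180390332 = 716.93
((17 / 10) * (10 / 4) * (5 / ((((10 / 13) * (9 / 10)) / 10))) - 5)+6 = 5543 / 18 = 307.94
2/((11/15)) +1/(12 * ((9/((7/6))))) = 2.74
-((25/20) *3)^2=-225/16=-14.06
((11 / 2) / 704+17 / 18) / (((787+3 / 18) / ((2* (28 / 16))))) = 7679 / 1813632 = 0.00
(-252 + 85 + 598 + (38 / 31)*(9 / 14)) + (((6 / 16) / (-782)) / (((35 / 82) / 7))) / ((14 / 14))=431.78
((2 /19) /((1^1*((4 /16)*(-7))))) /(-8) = 1 /133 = 0.01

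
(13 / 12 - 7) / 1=-71 / 12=-5.92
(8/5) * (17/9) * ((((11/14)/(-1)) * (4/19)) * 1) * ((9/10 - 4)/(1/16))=742016/29925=24.80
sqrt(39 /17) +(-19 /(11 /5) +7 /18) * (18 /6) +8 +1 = -1039 /66 +sqrt(663) /17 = -14.23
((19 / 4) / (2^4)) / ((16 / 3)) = 57 / 1024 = 0.06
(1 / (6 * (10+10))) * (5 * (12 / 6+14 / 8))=5 / 32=0.16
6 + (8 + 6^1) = 20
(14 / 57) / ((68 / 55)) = 385 / 1938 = 0.20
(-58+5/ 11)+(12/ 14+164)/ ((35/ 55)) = 108617/ 539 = 201.52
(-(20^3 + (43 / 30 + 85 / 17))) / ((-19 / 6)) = 240193 / 95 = 2528.35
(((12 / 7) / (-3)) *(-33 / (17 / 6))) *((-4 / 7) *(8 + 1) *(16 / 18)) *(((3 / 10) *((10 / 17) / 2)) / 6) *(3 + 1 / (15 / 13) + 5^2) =-914496 / 70805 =-12.92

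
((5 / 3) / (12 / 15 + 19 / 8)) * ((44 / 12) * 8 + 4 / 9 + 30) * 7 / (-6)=-376600 / 10287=-36.61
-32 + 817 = 785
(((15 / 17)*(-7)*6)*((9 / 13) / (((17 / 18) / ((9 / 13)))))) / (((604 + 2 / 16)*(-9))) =30240 / 8742539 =0.00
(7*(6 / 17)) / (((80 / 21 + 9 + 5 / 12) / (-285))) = -1005480 / 18887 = -53.24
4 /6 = 2 /3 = 0.67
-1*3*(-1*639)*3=5751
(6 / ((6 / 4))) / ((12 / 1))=1 / 3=0.33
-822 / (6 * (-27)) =137 / 27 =5.07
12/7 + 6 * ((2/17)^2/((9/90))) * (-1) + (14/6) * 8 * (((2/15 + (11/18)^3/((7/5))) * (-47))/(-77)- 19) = -85266646007/243336555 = -350.41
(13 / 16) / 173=13 / 2768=0.00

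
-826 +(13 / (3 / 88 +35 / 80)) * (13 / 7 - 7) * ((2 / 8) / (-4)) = -474758 / 581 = -817.14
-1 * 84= -84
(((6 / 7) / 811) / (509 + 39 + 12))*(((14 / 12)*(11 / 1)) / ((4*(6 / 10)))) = 11 / 1089984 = 0.00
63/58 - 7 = -5.91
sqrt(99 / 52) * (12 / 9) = 2 * sqrt(143) / 13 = 1.84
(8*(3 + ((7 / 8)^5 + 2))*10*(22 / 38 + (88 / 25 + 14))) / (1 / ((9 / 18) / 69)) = 1553022259 / 26849280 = 57.84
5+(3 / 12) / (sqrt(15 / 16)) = sqrt(15) / 15+5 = 5.26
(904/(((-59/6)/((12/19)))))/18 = -3616/1121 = -3.23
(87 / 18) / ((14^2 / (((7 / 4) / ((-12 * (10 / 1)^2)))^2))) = 29 / 552960000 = 0.00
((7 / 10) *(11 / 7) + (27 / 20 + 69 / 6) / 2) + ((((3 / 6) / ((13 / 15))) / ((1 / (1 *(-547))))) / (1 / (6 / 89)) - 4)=-821463 / 46280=-17.75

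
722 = 722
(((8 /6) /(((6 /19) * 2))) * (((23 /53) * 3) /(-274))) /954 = -437 /41561964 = -0.00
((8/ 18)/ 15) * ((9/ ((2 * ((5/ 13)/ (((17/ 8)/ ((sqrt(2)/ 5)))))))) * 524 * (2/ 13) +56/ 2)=112/ 135 +2227 * sqrt(2)/ 15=210.79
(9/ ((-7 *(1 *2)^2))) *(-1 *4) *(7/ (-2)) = -4.50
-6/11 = -0.55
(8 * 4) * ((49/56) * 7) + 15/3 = 201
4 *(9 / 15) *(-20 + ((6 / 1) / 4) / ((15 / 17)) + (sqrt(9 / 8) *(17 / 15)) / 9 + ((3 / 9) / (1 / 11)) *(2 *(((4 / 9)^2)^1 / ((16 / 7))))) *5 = -85858 / 405 + 17 *sqrt(2) / 15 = -210.39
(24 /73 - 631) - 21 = -47572 /73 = -651.67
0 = 0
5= 5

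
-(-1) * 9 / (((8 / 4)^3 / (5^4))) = 5625 / 8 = 703.12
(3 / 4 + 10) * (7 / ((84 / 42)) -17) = -1161 / 8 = -145.12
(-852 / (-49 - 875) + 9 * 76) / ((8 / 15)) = 791085 / 616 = 1284.23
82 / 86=41 / 43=0.95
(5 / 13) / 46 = 5 / 598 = 0.01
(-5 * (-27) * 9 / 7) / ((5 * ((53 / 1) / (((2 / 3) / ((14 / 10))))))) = 810 / 2597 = 0.31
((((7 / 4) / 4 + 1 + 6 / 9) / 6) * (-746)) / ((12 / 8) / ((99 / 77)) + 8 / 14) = -150.52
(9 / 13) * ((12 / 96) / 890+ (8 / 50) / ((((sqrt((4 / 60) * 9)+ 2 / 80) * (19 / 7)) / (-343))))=140691843 / 240933680 - 790272 * sqrt(15) / 169195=-17.51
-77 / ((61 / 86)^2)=-153.05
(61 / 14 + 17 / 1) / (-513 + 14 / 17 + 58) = -5083 / 108094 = -0.05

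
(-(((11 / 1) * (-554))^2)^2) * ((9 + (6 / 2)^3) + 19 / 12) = -155498552307248524 / 3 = -51832850769082841.33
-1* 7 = -7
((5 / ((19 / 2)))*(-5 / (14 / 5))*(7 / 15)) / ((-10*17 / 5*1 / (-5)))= -125 / 1938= -0.06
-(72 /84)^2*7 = -36 /7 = -5.14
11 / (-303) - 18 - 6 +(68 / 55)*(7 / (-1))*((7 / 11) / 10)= -22535873 / 916575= -24.59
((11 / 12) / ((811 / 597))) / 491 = 0.00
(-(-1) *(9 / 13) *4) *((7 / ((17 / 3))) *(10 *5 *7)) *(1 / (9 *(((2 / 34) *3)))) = 9800 / 13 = 753.85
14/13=1.08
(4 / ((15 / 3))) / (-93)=-4 / 465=-0.01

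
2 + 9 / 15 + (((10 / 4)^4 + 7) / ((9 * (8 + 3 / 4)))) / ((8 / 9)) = 3649 / 1120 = 3.26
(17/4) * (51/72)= 289/96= 3.01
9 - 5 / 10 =17 / 2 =8.50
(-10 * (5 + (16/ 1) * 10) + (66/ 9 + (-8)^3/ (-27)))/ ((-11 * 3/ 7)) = 344.42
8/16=1/2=0.50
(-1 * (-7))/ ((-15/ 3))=-7/ 5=-1.40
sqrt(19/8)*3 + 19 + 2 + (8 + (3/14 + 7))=3*sqrt(38)/4 + 507/14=40.84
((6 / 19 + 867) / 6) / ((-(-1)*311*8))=0.06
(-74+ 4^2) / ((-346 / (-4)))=-116 / 173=-0.67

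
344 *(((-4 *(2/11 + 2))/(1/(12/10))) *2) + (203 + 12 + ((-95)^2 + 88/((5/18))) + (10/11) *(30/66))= 1422946/605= 2351.98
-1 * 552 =-552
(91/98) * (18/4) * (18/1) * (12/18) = 351/7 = 50.14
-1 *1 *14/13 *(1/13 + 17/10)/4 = -1617/3380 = -0.48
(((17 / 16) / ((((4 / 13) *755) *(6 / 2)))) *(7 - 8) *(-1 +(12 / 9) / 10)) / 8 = 2873 / 17395200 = 0.00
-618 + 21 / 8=-4923 / 8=-615.38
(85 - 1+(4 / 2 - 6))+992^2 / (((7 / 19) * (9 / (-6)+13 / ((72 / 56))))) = 10859248 / 35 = 310264.23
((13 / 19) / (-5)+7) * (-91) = -624.55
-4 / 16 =-1 / 4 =-0.25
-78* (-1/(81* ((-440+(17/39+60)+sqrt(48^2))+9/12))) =-1352/464463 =-0.00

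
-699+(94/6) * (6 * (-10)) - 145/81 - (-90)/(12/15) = -247583/162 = -1528.29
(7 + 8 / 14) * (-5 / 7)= -265 / 49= -5.41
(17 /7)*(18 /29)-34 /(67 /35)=-221068 /13601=-16.25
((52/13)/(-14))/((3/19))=-38/21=-1.81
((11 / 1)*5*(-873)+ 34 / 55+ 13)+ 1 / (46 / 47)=-121440911 / 2530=-48000.36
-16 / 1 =-16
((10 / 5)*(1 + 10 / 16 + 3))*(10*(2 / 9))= 185 / 9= 20.56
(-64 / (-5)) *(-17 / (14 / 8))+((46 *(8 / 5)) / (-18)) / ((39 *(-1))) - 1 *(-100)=-24.24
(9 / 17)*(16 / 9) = 16 / 17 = 0.94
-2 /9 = -0.22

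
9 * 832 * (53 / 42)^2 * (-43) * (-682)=17134360672 / 49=349680830.04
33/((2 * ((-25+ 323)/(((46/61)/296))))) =759/5380688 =0.00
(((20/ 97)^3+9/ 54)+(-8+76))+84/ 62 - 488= -71038240301/ 169757178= -418.47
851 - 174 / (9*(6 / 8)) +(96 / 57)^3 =51236705 / 61731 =830.00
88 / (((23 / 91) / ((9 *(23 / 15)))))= 4804.80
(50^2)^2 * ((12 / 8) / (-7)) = -9375000 / 7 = -1339285.71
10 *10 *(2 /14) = 100 /7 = 14.29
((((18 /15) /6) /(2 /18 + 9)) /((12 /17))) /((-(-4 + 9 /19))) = 969 /109880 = 0.01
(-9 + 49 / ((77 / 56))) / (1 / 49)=14357 / 11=1305.18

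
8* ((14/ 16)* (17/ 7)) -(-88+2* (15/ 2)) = 90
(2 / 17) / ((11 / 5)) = 10 / 187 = 0.05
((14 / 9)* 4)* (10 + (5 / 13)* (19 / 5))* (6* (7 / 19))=157.65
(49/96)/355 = 49/34080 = 0.00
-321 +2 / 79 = -25357 / 79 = -320.97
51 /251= 0.20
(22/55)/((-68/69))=-69/170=-0.41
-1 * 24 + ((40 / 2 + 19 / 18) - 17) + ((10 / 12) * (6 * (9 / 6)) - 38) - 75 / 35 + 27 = -1612 / 63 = -25.59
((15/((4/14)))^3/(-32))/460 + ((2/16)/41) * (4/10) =-9.83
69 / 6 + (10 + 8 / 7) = 317 / 14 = 22.64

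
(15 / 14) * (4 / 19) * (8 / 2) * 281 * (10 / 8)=42150 / 133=316.92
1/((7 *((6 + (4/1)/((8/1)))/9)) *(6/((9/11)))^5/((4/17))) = 0.00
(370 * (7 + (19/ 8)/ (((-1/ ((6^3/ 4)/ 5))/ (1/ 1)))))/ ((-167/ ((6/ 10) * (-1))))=-41403/ 1670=-24.79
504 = 504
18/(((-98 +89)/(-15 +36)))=-42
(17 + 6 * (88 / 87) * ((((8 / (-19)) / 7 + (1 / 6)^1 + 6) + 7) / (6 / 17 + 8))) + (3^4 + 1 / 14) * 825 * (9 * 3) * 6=8901579898654 / 821541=10835222.95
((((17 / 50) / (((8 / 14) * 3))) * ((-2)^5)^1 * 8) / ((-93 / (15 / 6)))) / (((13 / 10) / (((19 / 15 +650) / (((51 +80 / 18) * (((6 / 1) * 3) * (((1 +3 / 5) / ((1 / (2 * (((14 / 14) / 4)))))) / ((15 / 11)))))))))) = 23250220 / 19908603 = 1.17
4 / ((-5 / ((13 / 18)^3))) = -2197 / 7290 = -0.30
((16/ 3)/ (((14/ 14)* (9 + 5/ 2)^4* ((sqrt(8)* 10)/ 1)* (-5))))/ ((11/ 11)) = -0.00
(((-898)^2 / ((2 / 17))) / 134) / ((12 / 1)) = 3427217 / 804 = 4262.71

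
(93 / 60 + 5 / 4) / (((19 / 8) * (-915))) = -112 / 86925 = -0.00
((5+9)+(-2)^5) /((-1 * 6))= 3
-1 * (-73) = 73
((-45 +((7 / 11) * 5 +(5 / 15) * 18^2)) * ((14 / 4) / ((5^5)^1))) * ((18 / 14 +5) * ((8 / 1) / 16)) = 728 / 3125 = 0.23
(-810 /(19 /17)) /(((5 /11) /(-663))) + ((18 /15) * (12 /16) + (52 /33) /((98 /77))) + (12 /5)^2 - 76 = 21087809467 /19950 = 1057033.06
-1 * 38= -38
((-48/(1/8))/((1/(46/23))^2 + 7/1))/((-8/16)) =3072/29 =105.93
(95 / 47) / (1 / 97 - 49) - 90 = -20110175 / 223344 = -90.04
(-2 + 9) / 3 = 7 / 3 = 2.33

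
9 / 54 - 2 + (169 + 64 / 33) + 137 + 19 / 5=102269 / 330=309.91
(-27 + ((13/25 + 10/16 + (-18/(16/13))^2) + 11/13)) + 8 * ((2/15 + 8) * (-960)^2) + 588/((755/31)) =188340123020371/3140800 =59965653.02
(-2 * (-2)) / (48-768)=-1 / 180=-0.01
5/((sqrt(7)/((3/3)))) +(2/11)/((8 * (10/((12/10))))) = 3/1100 +5 * sqrt(7)/7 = 1.89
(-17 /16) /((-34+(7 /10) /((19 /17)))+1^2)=1615 /49208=0.03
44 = 44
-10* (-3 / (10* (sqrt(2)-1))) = 7.24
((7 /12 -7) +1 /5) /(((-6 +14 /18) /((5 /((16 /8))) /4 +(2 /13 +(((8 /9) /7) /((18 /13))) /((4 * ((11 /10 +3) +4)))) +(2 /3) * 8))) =7.28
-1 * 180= -180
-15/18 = -5/6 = -0.83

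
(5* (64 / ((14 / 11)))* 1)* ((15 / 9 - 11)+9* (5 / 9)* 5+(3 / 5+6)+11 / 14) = 852016 / 147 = 5796.03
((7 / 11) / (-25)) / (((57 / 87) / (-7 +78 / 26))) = 812 / 5225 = 0.16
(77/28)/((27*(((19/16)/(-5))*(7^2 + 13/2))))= -440/56943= -0.01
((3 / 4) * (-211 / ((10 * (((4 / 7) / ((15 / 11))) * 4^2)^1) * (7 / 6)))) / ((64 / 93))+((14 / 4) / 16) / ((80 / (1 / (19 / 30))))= -10051815 / 3424256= -2.94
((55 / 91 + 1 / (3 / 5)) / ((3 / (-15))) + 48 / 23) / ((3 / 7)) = -58196 / 2691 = -21.63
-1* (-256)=256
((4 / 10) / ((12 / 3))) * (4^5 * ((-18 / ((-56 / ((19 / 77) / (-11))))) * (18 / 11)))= -393984 / 326095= -1.21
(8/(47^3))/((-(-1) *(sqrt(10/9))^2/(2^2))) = 144/519115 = 0.00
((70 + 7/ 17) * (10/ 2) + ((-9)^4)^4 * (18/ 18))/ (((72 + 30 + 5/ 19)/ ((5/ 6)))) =15100095894746.81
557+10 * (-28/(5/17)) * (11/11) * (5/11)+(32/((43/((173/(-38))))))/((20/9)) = 5515687/44935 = 122.75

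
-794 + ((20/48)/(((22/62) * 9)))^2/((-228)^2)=-58253641333799/73367306496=-794.00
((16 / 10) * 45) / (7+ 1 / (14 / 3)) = 1008 / 101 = 9.98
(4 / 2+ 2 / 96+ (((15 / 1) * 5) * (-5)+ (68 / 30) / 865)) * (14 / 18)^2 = -1264688873 / 5605200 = -225.63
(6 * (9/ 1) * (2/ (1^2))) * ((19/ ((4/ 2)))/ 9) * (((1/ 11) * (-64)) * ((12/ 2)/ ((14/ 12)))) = -262656/ 77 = -3411.12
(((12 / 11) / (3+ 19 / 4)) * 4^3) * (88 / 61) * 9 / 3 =73728 / 1891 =38.99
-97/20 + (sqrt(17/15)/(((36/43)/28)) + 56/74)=-3029/740 + 301 *sqrt(255)/135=31.51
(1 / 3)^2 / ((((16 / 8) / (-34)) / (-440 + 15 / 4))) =29665 / 36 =824.03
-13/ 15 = -0.87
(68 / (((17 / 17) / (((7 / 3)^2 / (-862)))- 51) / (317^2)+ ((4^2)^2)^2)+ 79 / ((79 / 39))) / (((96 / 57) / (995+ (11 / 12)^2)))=34290708895009853711 / 1486986383642112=23060.54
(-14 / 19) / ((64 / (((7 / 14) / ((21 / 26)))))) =-13 / 1824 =-0.01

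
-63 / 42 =-3 / 2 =-1.50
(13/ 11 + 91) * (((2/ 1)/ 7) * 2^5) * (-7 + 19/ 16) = -377208/ 77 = -4898.81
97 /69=1.41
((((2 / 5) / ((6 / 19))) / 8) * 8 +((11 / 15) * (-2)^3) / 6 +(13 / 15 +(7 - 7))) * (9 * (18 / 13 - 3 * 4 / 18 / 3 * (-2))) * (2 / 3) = 1712 / 135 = 12.68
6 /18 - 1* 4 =-11 /3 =-3.67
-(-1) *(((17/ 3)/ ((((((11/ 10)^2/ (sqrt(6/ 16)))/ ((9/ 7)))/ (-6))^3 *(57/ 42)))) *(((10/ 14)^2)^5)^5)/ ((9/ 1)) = -1651079273301547800656408071517944335937500000 *sqrt(6)/ 2966250282887685154297135298650934879423078386540459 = -0.00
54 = 54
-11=-11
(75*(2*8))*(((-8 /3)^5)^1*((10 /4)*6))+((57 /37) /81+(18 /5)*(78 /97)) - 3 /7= -2744098736956 /1130535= -2427256.77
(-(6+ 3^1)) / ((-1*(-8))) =-9 / 8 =-1.12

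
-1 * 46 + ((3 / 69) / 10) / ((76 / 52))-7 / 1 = -231597 / 4370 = -53.00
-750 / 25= -30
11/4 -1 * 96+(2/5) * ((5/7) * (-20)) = -2771/28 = -98.96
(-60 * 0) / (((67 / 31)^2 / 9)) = 0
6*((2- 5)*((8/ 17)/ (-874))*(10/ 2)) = 360/ 7429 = 0.05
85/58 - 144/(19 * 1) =-6737/1102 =-6.11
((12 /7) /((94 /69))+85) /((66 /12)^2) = 113516 /39809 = 2.85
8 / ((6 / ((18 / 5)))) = 24 / 5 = 4.80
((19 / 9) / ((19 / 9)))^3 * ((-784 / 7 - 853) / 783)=-965 / 783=-1.23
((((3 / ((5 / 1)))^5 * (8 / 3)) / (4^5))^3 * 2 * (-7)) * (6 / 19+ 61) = -866780271 / 121600000000000000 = -0.00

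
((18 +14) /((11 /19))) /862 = 304 /4741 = 0.06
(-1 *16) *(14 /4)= -56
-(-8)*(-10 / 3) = -80 / 3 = -26.67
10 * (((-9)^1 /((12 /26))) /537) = -65 /179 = -0.36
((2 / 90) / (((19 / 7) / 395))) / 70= 79 / 1710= 0.05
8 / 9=0.89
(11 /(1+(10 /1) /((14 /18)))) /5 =77 /485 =0.16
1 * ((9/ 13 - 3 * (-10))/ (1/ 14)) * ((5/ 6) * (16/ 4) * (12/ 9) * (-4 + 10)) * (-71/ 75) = -10847.34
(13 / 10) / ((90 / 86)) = 559 / 450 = 1.24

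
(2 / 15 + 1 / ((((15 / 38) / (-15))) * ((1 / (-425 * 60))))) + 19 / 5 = 14535059 / 15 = 969003.93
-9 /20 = -0.45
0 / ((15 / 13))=0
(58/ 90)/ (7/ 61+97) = 1769/ 266580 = 0.01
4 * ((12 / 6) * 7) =56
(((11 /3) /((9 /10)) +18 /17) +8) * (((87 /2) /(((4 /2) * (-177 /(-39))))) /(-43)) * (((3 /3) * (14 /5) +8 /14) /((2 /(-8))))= 19.74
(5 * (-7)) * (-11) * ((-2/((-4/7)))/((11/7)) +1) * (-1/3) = -2485/6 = -414.17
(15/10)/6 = 1/4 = 0.25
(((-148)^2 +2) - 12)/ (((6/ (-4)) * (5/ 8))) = -116768/ 5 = -23353.60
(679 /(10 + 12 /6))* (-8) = -1358 /3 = -452.67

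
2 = 2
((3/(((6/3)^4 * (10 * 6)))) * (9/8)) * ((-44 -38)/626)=-369/801280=-0.00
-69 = -69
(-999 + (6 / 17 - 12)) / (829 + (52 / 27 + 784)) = -463887 / 741251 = -0.63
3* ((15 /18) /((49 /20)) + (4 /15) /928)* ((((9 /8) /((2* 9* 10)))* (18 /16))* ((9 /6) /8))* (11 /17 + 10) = 283685463 /19789414400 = 0.01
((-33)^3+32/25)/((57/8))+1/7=-50308583/9975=-5043.47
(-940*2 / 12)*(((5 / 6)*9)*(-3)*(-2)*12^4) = -146188800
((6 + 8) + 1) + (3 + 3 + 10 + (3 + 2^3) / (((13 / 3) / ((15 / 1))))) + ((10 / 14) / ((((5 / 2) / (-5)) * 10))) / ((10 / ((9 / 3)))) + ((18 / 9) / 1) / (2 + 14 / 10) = 1077057 / 15470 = 69.62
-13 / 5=-2.60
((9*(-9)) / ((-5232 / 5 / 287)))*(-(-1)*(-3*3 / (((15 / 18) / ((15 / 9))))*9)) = -3138345 / 872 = -3599.02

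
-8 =-8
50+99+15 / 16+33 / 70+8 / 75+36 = 1566731 / 8400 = 186.52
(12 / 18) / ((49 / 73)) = 146 / 147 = 0.99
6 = 6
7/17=0.41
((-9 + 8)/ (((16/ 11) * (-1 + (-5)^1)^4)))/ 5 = -11/ 103680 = -0.00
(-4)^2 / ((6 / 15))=40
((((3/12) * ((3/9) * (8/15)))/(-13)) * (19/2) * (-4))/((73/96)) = 2432/14235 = 0.17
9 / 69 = 3 / 23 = 0.13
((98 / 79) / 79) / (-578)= -49 / 1803649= -0.00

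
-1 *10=-10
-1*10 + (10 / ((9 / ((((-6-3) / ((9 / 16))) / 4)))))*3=-70 / 3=-23.33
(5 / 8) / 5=1 / 8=0.12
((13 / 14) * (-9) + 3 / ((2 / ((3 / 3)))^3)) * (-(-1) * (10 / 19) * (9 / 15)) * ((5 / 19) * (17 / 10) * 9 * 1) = -205173 / 20216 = -10.15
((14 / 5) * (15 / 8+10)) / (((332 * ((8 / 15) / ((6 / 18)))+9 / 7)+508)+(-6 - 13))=4655 / 143008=0.03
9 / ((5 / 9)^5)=531441 / 3125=170.06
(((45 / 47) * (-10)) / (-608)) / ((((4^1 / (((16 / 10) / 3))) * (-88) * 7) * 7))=-15 / 30804928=-0.00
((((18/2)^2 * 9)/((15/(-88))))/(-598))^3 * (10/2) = 1222297293888/668272475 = 1829.04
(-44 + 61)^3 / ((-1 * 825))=-4913 / 825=-5.96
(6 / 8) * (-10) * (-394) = 2955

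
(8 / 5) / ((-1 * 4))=-2 / 5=-0.40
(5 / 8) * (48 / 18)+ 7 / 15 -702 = -10498 / 15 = -699.87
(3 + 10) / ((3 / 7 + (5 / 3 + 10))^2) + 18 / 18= 70249 / 64516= 1.09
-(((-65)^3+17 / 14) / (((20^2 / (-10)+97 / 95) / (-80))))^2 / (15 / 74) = -3159084766145554768000 / 2015694723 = -1567243655549.10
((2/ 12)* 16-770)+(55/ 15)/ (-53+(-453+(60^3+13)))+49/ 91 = -2148245564/ 2801591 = -766.79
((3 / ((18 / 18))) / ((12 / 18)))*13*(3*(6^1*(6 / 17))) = 6318 / 17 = 371.65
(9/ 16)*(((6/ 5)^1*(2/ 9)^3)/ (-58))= -0.00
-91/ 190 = -0.48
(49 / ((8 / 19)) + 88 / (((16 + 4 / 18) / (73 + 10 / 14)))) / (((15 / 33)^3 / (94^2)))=6205039026791 / 127750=48571734.06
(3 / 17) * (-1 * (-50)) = 150 / 17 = 8.82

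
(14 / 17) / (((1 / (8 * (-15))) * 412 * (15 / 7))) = -196 / 1751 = -0.11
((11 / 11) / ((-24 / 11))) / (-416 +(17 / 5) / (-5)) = 25 / 22728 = 0.00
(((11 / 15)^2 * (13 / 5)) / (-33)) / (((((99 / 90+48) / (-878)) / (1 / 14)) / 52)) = 6528808 / 2319975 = 2.81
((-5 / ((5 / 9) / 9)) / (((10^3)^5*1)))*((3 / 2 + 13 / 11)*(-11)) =4779 / 2000000000000000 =0.00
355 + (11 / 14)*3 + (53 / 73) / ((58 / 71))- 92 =3945498 / 14819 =266.25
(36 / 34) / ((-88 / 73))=-657 / 748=-0.88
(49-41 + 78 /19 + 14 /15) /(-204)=-929 /14535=-0.06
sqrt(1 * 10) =sqrt(10) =3.16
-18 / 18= -1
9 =9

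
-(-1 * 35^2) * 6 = 7350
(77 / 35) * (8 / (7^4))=88 / 12005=0.01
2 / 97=0.02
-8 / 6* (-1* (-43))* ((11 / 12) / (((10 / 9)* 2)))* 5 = -473 / 4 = -118.25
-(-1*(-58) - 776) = 718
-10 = -10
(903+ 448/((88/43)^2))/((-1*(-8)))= 61103/484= 126.25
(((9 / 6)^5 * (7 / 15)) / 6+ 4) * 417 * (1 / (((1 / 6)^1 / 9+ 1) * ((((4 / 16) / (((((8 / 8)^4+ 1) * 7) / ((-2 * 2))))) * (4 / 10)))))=-115776297 / 1760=-65781.99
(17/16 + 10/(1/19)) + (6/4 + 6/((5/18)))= 17133/80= 214.16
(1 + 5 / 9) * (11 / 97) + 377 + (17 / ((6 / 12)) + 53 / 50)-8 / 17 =411.77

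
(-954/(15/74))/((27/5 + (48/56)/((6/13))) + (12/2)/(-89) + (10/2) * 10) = -2443406/29691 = -82.29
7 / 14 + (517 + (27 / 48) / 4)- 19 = 31913 / 64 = 498.64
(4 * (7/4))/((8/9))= 63/8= 7.88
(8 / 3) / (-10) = -4 / 15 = -0.27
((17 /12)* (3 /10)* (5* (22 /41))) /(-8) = -187 /1312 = -0.14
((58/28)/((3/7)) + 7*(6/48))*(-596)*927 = -6307617/2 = -3153808.50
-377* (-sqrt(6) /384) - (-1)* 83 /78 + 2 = 377* sqrt(6) /384 + 239 /78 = 5.47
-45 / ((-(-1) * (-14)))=45 / 14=3.21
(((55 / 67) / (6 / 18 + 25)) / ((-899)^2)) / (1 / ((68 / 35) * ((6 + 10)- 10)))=3366 / 7201879111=0.00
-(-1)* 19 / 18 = 19 / 18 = 1.06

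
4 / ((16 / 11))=2.75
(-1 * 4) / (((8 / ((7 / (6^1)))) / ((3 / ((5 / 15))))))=-5.25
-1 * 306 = -306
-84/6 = -14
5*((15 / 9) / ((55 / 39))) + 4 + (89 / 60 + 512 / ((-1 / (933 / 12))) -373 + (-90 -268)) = -26748221 / 660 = -40527.61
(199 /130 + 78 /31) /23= 16309 /92690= 0.18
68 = 68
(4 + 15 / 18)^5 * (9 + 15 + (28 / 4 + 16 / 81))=51831673523 / 629856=82291.31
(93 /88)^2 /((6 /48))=8649 /968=8.93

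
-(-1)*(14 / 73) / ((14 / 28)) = 28 / 73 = 0.38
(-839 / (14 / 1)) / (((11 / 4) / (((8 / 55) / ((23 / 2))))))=-26848 / 97405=-0.28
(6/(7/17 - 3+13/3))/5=306/445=0.69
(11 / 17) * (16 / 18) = 88 / 153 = 0.58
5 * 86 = 430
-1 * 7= -7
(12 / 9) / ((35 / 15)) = 4 / 7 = 0.57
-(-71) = 71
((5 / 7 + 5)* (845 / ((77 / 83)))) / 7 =2805400 / 3773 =743.55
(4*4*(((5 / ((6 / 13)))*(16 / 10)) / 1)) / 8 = 104 / 3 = 34.67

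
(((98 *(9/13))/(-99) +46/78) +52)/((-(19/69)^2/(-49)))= 1731548721/51623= 33542.19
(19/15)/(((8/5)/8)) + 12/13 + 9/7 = 8.54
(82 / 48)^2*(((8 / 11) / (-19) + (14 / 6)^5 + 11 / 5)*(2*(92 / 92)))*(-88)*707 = -5381453449421 / 207765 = -25901636.22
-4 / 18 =-2 / 9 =-0.22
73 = 73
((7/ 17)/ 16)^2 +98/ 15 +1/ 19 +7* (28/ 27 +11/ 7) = 4714978037/ 189768960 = 24.85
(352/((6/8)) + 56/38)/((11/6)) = 53672/209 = 256.80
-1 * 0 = 0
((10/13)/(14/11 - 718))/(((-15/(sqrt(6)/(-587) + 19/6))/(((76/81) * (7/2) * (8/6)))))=55594/56037501 - 5852 * sqrt(6)/10964671029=0.00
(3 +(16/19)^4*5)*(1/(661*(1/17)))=12216931/86142181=0.14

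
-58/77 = -0.75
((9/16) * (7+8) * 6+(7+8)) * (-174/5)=-9135/4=-2283.75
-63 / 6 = -21 / 2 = -10.50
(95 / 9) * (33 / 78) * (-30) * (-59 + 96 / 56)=2095225 / 273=7674.82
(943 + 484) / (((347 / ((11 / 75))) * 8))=15697 / 208200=0.08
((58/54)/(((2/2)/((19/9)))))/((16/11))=1.56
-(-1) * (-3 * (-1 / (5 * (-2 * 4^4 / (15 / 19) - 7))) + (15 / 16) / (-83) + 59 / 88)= 0.66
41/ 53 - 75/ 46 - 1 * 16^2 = -626217/ 2438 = -256.86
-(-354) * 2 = 708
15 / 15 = 1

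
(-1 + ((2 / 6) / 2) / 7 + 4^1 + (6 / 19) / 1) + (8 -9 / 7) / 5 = 2669 / 570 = 4.68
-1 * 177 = -177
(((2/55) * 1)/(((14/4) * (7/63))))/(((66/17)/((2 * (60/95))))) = 2448/80465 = 0.03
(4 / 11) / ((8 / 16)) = 8 / 11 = 0.73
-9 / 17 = -0.53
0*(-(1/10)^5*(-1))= 0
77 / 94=0.82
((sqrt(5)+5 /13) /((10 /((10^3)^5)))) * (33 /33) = 500000000000000 /13+100000000000000 * sqrt(5) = 262068336211517.43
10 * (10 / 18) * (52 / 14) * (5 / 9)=6500 / 567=11.46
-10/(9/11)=-110/9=-12.22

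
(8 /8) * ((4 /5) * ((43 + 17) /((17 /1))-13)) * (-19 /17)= 12236 /1445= 8.47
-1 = -1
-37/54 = -0.69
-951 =-951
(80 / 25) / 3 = 16 / 15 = 1.07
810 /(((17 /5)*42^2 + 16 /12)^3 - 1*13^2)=2733750 /728611268545529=0.00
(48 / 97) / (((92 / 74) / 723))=642024 / 2231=287.77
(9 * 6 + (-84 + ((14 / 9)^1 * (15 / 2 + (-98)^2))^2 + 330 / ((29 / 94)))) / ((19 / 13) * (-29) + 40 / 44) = -75088679531437 / 13931919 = -5389686.77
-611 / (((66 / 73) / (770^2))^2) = -2364854739747500 / 9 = -262761637749722.22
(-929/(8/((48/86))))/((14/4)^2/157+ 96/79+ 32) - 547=-12996305249/23674983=-548.95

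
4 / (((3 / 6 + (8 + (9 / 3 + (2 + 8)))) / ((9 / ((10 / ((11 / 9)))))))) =0.20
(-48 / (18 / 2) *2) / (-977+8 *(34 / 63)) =672 / 61279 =0.01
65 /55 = 13 /11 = 1.18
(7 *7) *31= 1519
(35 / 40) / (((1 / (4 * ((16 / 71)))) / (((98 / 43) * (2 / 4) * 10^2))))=274400 / 3053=89.88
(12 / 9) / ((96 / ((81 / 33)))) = 3 / 88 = 0.03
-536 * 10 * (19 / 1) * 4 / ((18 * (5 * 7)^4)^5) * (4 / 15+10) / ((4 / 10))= -28006 / 38514711101594851742191314697265625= -0.00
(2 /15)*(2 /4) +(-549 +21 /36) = -10967 /20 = -548.35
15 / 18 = 5 / 6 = 0.83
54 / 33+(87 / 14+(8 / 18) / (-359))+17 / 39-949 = -6084977233 / 6468462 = -940.71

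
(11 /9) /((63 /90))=110 /63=1.75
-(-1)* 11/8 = 11/8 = 1.38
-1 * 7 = -7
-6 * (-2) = 12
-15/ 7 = -2.14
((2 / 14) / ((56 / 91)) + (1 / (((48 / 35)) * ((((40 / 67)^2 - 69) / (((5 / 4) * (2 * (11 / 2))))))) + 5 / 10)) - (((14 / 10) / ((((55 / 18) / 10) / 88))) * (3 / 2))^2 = -3787142390045579 / 10353537600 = -365782.45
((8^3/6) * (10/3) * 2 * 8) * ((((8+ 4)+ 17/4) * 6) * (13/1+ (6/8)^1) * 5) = 91520000/3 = 30506666.67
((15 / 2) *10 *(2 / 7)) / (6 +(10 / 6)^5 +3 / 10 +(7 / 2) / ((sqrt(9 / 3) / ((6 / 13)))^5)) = 2339562758768121919500 / 2091889908019918289983 -47356877571120000 *sqrt(3) / 298841415431416898569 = 1.12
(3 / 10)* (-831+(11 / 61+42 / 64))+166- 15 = -1913917 / 19520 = -98.05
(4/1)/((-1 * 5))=-4/5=-0.80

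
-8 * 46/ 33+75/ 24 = -2119/ 264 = -8.03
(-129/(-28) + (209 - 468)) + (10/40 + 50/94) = -83438/329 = -253.61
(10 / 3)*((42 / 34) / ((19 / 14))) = 980 / 323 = 3.03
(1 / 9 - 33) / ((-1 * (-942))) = -0.03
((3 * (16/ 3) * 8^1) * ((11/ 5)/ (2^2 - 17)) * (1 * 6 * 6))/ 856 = -6336/ 6955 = -0.91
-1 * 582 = -582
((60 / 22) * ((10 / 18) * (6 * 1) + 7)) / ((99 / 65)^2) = 1309750 / 107811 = 12.15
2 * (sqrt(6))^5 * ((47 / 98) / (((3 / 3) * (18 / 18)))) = 1692 * sqrt(6) / 49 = 84.58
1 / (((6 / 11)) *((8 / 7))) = 77 / 48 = 1.60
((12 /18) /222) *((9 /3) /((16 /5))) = 5 /1776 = 0.00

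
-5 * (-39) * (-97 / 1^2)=-18915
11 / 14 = 0.79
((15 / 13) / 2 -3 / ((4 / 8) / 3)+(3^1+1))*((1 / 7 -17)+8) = 118.89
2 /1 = 2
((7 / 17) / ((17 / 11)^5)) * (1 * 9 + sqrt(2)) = 1127357 * sqrt(2) / 24137569 + 10146213 / 24137569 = 0.49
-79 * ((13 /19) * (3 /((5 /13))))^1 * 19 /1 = -40053 /5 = -8010.60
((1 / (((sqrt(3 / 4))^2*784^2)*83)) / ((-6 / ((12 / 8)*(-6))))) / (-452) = -0.00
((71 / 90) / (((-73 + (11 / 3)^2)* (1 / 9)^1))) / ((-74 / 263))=168057 / 396640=0.42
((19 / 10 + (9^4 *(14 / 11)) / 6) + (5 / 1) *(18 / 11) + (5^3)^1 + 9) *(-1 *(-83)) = 127472.15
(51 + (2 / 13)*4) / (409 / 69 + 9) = 46299 / 13390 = 3.46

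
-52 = -52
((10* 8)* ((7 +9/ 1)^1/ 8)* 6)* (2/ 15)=128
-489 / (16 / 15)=-7335 / 16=-458.44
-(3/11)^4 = -81/14641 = -0.01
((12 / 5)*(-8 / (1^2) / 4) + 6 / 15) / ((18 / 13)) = -143 / 45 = -3.18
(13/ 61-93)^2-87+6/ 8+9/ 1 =126992611/ 14884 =8532.16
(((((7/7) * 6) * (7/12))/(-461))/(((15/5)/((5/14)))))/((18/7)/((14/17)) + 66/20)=-1225/8704602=-0.00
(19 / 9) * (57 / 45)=361 / 135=2.67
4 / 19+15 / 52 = 493 / 988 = 0.50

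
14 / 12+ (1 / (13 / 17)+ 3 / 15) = 1043 / 390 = 2.67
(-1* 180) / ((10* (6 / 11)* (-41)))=33 / 41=0.80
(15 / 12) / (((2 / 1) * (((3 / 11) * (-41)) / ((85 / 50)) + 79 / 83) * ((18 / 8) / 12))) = -155210 / 261951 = -0.59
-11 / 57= -0.19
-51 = -51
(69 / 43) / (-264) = -23 / 3784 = -0.01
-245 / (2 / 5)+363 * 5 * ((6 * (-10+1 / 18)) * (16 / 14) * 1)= -1741295 / 14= -124378.21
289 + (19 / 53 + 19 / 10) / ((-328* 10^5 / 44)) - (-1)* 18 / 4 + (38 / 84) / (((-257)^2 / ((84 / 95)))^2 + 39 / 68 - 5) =293.50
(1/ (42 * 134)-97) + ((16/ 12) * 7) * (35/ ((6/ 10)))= 7554655/ 16884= 447.44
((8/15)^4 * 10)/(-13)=-8192/131625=-0.06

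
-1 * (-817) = 817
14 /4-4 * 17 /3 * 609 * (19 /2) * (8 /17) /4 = -30849 /2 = -15424.50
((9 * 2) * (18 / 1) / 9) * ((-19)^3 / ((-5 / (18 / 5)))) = 4444632 / 25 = 177785.28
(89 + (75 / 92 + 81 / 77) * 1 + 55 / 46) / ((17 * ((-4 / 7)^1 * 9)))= -217391 / 206448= -1.05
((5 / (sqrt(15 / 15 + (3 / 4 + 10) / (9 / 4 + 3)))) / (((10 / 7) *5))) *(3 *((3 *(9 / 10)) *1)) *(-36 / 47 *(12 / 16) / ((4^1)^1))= -15309 *sqrt(21) / 150400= -0.47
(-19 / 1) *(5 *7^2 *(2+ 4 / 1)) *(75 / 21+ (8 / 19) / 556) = -13868190 / 139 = -99771.15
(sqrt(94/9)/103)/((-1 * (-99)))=sqrt(94)/30591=0.00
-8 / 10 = -0.80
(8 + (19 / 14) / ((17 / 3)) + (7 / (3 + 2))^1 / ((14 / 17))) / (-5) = -5914 / 2975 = -1.99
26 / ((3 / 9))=78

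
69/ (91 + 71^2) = 69/ 5132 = 0.01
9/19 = 0.47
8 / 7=1.14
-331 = -331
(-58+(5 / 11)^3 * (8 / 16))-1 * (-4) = -143623 / 2662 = -53.95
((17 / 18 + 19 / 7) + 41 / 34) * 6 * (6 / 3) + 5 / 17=20945 / 357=58.67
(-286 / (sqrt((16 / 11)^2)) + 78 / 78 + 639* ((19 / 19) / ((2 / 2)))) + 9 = 3619 / 8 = 452.38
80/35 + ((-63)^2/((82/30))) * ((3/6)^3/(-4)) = -43.09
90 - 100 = -10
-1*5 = -5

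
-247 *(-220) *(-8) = -434720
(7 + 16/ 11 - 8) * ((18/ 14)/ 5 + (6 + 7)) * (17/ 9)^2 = 134096/ 6237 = 21.50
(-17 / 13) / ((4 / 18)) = -153 / 26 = -5.88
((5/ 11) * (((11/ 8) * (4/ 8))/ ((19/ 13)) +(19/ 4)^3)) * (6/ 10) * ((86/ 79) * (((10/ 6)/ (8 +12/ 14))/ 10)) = 39398793/ 65515648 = 0.60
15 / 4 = 3.75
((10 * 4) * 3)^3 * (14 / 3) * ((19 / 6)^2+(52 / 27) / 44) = 81216969.70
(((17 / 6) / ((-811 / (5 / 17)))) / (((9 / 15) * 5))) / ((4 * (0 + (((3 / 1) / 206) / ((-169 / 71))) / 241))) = 20975435 / 6218748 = 3.37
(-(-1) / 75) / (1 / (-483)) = -161 / 25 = -6.44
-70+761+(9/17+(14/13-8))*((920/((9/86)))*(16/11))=-197069619/2431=-81065.25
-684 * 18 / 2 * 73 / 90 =-24966 / 5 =-4993.20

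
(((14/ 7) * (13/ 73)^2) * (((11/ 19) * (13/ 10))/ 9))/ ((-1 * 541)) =-24167/ 2464955595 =-0.00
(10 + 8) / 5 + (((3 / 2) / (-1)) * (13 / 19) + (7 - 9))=109 / 190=0.57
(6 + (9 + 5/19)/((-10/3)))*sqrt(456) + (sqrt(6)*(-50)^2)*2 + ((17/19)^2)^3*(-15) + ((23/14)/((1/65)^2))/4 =612*sqrt(114)/95 + 4551407928215/2634569336 + 5000*sqrt(6) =14043.80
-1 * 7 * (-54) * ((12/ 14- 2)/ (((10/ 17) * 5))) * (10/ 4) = -1836/ 5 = -367.20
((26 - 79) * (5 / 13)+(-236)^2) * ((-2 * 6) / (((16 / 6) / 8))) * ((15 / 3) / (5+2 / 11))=-477696780 / 247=-1933995.06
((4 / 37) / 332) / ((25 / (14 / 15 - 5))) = -61 / 1151625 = -0.00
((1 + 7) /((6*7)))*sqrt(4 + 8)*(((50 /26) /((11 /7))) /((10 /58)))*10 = 11600*sqrt(3) /429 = 46.83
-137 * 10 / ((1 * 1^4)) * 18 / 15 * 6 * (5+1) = -59184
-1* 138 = -138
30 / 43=0.70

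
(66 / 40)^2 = 2.72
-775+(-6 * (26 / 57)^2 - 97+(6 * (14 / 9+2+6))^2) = 2413.86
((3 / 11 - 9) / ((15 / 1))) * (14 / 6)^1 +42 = 6706 / 165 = 40.64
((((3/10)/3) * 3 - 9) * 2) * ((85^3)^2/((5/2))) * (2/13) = -5249921257500/13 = -403840096730.77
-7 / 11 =-0.64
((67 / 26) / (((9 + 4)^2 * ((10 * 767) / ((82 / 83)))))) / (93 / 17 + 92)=46699 / 2317533505690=0.00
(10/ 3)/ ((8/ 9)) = 15/ 4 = 3.75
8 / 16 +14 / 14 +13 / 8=25 / 8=3.12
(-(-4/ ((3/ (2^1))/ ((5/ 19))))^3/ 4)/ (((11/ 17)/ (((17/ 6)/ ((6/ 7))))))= 8092000/ 18334107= 0.44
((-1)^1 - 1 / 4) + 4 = 11 / 4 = 2.75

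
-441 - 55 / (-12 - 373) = -440.86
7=7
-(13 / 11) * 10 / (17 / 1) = -130 / 187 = -0.70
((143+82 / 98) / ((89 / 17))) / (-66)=-59908 / 143913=-0.42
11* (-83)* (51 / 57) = -15521 / 19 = -816.89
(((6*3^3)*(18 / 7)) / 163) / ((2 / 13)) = 16.61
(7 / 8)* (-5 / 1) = -35 / 8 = -4.38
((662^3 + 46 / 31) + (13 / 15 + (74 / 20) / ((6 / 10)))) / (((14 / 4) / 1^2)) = 269809308961 / 3255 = 82890724.72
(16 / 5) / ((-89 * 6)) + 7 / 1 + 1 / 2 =20009 / 2670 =7.49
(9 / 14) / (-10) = -0.06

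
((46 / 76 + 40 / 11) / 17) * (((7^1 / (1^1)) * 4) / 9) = 0.78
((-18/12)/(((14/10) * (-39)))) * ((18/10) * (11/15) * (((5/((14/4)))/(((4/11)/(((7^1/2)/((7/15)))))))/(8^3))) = 5445/2609152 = 0.00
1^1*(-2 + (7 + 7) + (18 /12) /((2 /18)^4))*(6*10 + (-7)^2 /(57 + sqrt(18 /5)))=2162481955 /3606 - 321881*sqrt(10) /3606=599407.68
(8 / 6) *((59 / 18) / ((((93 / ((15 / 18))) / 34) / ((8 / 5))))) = 16048 / 7533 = 2.13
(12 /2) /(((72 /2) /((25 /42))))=25 /252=0.10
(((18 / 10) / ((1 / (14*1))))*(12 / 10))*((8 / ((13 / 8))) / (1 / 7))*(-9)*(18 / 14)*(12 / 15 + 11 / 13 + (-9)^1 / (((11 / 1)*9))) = -4358043648 / 232375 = -18754.36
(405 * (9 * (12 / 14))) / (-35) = -4374 / 49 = -89.27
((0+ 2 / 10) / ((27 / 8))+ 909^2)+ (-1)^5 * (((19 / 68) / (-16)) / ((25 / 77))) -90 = 606754753421 / 734400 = 826191.11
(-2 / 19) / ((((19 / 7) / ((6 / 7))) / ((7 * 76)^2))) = -9408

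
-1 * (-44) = 44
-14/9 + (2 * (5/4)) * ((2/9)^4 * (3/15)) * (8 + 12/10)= -50662/32805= -1.54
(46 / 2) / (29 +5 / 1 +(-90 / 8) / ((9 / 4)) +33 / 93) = 713 / 910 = 0.78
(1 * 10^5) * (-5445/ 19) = -544500000/ 19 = -28657894.74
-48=-48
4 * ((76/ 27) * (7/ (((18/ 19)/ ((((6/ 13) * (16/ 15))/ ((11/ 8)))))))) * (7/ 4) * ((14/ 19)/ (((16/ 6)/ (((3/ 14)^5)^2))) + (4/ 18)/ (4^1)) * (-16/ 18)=-29834581848233/ 11590004761335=-2.57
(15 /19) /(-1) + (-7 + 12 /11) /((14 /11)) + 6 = 151 /266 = 0.57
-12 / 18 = -2 / 3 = -0.67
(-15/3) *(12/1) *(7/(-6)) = 70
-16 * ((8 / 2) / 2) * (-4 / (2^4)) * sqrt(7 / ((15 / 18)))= 8 * sqrt(210) / 5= 23.19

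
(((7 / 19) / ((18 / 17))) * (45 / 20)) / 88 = 119 / 13376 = 0.01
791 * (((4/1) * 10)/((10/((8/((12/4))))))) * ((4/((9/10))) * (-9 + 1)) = -8099840/27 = -299994.07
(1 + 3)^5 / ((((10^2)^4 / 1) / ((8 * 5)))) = 32 / 78125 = 0.00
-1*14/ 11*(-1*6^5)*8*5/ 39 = 10150.49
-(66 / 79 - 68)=5306 / 79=67.16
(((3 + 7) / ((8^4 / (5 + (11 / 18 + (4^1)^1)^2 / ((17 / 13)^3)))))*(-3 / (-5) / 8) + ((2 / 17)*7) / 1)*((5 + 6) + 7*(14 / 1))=782879191645 / 8693415936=90.05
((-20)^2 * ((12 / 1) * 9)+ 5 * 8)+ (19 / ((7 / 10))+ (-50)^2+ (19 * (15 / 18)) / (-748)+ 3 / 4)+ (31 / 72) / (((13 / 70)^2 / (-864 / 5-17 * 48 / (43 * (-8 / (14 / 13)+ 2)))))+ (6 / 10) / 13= 946798689514213 / 21688506840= 43654.40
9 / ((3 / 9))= 27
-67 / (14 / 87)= -5829 / 14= -416.36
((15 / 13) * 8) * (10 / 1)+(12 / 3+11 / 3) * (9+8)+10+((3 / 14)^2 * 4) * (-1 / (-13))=444604 / 1911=232.66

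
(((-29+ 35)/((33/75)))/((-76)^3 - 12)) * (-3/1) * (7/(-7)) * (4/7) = -450/8450519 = -0.00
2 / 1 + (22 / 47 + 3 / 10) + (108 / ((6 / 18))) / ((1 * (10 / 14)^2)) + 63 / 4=3071723 / 4700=653.56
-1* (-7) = 7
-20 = -20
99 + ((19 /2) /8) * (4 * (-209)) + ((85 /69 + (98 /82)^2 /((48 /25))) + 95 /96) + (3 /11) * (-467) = -41569087243 /40828128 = -1018.15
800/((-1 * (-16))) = 50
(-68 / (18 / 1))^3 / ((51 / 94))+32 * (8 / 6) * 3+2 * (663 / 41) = 5466890 / 89667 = 60.97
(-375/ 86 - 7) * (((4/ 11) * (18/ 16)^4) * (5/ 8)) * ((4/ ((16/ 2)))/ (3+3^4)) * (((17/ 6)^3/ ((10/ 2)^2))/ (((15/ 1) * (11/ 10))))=-129600027/ 95475466240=-0.00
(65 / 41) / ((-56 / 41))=-1.16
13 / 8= 1.62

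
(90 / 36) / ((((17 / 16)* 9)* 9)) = 40 / 1377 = 0.03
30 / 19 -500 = -9470 / 19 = -498.42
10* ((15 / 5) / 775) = 6 / 155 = 0.04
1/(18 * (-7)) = -0.01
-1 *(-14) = 14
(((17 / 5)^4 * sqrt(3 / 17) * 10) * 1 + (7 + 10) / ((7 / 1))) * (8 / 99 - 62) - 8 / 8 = -12046676 * sqrt(51) / 2475 - 104903 / 693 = -34911.16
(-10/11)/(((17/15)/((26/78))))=-50/187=-0.27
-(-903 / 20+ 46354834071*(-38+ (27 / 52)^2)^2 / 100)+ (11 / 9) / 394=-5061896273813597777123 / 7670707200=-659899555781.98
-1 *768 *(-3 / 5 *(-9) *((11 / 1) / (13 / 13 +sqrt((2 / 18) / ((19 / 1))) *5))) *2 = -39004416 / 365 +684288 *sqrt(19) / 73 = -66001.93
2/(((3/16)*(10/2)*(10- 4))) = 16/45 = 0.36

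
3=3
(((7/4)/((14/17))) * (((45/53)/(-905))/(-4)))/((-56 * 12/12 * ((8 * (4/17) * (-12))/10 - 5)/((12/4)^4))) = 1053405/10606634752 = 0.00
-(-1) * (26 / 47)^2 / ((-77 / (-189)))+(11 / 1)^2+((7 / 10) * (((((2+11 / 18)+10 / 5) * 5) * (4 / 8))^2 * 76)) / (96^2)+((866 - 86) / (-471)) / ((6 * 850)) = 237259772221847563 / 1936530989015040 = 122.52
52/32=13/8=1.62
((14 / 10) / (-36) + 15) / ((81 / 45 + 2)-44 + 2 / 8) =-2693 / 7191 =-0.37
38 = 38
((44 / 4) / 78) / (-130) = -11 / 10140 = -0.00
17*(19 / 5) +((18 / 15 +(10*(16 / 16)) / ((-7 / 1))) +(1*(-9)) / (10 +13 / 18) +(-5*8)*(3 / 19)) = 7343421 / 128345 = 57.22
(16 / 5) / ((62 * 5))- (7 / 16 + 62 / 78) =-590983 / 483600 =-1.22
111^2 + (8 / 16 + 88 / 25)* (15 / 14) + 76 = 1736183 / 140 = 12401.31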